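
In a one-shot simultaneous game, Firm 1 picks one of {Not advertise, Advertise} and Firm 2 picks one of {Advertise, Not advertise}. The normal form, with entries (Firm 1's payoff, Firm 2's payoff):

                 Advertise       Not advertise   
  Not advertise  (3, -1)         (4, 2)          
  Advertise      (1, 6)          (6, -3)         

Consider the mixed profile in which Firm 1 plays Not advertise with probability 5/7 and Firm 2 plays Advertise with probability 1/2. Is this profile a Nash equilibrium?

Given Firm 1's mix p = 5/7, Firm 2's payoff from Advertise is 1 but from Not advertise is 4/7. Firm 2 strictly prefers Advertise, so Firm 2 would not mix.
So the proposed profile is not a Nash equilibrium.

No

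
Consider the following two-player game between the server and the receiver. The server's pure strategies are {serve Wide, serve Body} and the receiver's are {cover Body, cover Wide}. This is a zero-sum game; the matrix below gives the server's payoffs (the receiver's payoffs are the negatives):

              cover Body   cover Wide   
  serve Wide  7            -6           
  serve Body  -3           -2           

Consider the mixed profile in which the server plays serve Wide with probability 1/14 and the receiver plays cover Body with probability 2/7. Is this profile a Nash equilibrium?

Yes

Check the receiver's indifference given the server's mix p = 1/14:
  payoff from cover Body = 16/7; payoff from cover Wide = 16/7 — equal.
Check the server's indifference given the receiver's mix q = 2/7:
  payoff from serve Wide = -16/7; payoff from serve Body = -16/7 — equal.
Both players are indifferent, so neither can profitably deviate.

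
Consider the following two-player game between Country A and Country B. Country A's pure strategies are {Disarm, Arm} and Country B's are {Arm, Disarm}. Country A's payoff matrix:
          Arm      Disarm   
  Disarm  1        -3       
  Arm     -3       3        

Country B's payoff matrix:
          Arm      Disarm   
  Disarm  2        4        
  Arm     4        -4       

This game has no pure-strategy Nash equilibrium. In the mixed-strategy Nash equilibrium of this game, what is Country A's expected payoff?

For Country A to be willing to mix, Country A must be indifferent between Disarm and Arm, which pins down Country B's mix.
  Country A's payoff from Disarm: q·1 + (1−q)·(-3) = 4q - 3
  Country A's payoff from Arm: q·(-3) + (1−q)·3 = -6q + 3
  4q - 3 = -6q + 3  ⇒  10q = 6  ⇒  q = 3/5.
At equilibrium Country A is indifferent across rows, so Country A's payoff equals the payoff from Disarm: (3/5)·1 + (2/5)·(-3) = -3/5.

-3/5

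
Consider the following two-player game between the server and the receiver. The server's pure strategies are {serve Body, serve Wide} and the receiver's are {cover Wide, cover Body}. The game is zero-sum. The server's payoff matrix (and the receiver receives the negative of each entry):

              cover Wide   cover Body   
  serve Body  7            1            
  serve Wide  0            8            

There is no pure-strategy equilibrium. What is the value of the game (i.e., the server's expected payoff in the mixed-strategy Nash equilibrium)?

The receiver's mix must leave the server indifferent between serve Body and serve Wide.
  the server's payoff to serve Body: q·7 + (1−q)·1 = 6q + 1
  the server's payoff to serve Wide: q·0 + (1−q)·8 = -8q + 8
  6q + 1 = -8q + 8  ⇒  14q = 7  ⇒  q = 1/2.
The value is the server's expected payoff against this mix (using serve Body): (1/2)·7 + (1/2)·1 = 4.

v = 4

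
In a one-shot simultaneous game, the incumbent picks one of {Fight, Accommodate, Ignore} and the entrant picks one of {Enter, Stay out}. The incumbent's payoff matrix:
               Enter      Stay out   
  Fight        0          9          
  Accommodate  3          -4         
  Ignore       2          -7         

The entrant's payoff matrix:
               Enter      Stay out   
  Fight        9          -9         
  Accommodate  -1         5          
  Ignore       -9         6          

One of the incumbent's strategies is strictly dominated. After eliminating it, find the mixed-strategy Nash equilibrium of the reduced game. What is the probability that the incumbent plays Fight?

p = 1/4

The incumbent's strategy Ignore is strictly dominated by Accommodate: 3 > 2 and -4 > -7. Eliminate Ignore.
For the entrant to be willing to mix, the entrant must be indifferent between Enter and Stay out, which pins down the incumbent's mix.
  the entrant's payoff from Enter: p·9 + (1−p)·(-1) = 10p - 1
  the entrant's payoff from Stay out: p·(-9) + (1−p)·5 = -14p + 5
  10p - 1 = -14p + 5  ⇒  24p = 6  ⇒  p = 1/4.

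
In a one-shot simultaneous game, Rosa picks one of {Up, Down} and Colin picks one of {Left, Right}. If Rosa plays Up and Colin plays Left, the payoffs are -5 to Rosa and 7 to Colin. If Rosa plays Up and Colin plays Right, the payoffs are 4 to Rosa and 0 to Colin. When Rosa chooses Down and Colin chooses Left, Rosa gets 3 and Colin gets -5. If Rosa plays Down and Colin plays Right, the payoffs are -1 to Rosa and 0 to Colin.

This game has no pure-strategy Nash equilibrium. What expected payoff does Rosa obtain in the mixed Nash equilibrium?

For Rosa to be willing to mix, Rosa must be indifferent between Up and Down, which pins down Colin's mix.
  Rosa's payoff from Up: q·(-5) + (1−q)·4 = -9q + 4
  Rosa's payoff from Down: q·3 + (1−q)·(-1) = 4q - 1
  -9q + 4 = 4q - 1  ⇒  -13q = -5  ⇒  q = 5/13.
At equilibrium Rosa is indifferent across rows, so Rosa's payoff equals the payoff from Up: (5/13)·(-5) + (8/13)·4 = 7/13.

7/13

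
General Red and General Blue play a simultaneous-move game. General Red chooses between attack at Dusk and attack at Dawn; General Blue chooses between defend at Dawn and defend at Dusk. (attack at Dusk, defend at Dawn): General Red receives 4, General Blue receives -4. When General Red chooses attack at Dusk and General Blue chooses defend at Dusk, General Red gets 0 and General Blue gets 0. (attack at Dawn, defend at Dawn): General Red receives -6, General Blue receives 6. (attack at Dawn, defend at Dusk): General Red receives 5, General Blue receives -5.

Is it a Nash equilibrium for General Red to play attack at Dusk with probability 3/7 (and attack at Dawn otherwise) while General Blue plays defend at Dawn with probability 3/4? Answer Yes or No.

Given General Red's mix p = 3/7, General Blue's payoff from defend at Dawn is 12/7 but from defend at Dusk is -20/7. General Blue strictly prefers defend at Dawn, so General Blue would not mix.
So the proposed profile is not a Nash equilibrium.

No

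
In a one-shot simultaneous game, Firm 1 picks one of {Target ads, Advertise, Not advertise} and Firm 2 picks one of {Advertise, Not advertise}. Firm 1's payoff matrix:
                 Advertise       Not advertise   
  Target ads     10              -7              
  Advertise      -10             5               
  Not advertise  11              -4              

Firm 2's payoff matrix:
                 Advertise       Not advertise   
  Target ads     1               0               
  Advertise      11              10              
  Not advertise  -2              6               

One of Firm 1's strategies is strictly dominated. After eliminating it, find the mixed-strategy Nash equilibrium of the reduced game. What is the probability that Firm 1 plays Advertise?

Firm 1's strategy Target ads is strictly dominated by Not advertise: 11 > 10 and -4 > -7. Eliminate Target ads.
Firm 2's indifference between Advertise and Not advertise determines Firm 1's mixing probability p:
  Firm 2's expected payoff from Advertise: p·11 + (1−p)·(-2) = 13p - 2
  Firm 2's expected payoff from Not advertise: p·10 + (1−p)·6 = 4p + 6
  13p - 2 = 4p + 6  ⇒  9p = 8  ⇒  p = 8/9.

p = 8/9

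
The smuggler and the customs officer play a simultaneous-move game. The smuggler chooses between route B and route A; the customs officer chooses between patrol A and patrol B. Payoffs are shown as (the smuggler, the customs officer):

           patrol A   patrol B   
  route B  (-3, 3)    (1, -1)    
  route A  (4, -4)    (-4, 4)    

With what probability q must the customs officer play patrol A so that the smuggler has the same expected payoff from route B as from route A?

q = 5/12

For the smuggler to be willing to mix, the smuggler must be indifferent between route B and route A, which pins down the customs officer's mix.
  the smuggler's expected payoff from route B: q·(-3) + (1−q)·1 = -4q + 1
  the smuggler's expected payoff from route A: q·4 + (1−q)·(-4) = 8q - 4
  -4q + 1 = 8q - 4  ⇒  -12q = -5  ⇒  q = 5/12.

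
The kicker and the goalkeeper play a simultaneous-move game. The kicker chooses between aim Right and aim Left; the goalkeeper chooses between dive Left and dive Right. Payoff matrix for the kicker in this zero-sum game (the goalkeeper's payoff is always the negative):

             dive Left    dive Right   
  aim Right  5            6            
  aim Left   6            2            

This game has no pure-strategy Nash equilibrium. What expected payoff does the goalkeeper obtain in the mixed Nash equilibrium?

-26/5

The goalkeeper's indifference between dive Left and dive Right determines the kicker's mixing probability p:
  the goalkeeper's expected payoff from dive Left: p·(-5) + (1−p)·(-6) = p - 6
  the goalkeeper's expected payoff from dive Right: p·(-6) + (1−p)·(-2) = -4p - 2
  p - 6 = -4p - 2  ⇒  5p = 4  ⇒  p = 4/5.
At equilibrium the goalkeeper is indifferent across columns, so the goalkeeper's payoff equals the payoff from dive Left: (4/5)·(-5) + (1/5)·(-6) = -26/5.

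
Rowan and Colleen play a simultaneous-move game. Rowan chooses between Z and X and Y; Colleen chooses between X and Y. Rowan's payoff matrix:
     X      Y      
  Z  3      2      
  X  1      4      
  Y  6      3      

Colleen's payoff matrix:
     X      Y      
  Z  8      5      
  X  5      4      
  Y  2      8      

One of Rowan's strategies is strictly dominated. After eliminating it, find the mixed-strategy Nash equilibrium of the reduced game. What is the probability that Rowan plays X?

Rowan's strategy Z is strictly dominated by Y: 6 > 3 and 3 > 2. Eliminate Z.
Colleen's indifference between X and Y determines Rowan's mixing probability p:
  Colleen's expected payoff from X: p·5 + (1−p)·2 = 3p + 2
  Colleen's expected payoff from Y: p·4 + (1−p)·8 = -4p + 8
  3p + 2 = -4p + 8  ⇒  7p = 6  ⇒  p = 6/7.

p = 6/7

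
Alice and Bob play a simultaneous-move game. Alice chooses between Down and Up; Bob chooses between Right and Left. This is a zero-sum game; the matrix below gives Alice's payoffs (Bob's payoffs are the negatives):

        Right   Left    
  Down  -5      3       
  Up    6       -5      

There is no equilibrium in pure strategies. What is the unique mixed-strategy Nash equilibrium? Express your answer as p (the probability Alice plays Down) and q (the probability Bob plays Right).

p = 11/19, q = 8/19

Set Bob's expected payoff from Right equal to that from Left:
  Bob's expected payoff from Right: p·5 + (1−p)·(-6) = 11p - 6
  Bob's expected payoff from Left: p·(-3) + (1−p)·5 = -8p + 5
  11p - 6 = -8p + 5  ⇒  19p = 11  ⇒  p = 11/19.
Alice's indifference between Down and Up determines Bob's mixing probability q:
  Alice's expected payoff from Down: q·(-5) + (1−q)·3 = -8q + 3
  Alice's expected payoff from Up: q·6 + (1−q)·(-5) = 11q - 5
  -8q + 3 = 11q - 5  ⇒  -19q = -8  ⇒  q = 8/19.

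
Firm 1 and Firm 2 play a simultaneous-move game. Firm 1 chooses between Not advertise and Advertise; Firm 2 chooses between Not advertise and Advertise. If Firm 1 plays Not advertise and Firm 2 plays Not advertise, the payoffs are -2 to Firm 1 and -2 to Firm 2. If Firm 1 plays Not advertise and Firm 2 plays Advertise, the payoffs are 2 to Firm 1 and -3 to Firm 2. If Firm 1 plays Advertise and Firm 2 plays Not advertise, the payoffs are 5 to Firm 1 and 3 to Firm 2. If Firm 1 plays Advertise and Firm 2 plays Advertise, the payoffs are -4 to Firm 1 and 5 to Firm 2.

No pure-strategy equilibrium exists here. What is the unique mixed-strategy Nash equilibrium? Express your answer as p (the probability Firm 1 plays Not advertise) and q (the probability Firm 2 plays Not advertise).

p = 2/3, q = 6/13

Set Firm 2's expected payoff from Not advertise equal to that from Advertise:
  Firm 2's payoff to Not advertise: p·(-2) + (1−p)·3 = -5p + 3
  Firm 2's payoff to Advertise: p·(-3) + (1−p)·5 = -8p + 5
  -5p + 3 = -8p + 5  ⇒  3p = 2  ⇒  p = 2/3.
In a mixed equilibrium Firm 1 is indifferent between Not advertise and Advertise; this condition fixes q.
  Firm 1's payoff to Not advertise: q·(-2) + (1−q)·2 = -4q + 2
  Firm 1's payoff to Advertise: q·5 + (1−q)·(-4) = 9q - 4
  -4q + 2 = 9q - 4  ⇒  -13q = -6  ⇒  q = 6/13.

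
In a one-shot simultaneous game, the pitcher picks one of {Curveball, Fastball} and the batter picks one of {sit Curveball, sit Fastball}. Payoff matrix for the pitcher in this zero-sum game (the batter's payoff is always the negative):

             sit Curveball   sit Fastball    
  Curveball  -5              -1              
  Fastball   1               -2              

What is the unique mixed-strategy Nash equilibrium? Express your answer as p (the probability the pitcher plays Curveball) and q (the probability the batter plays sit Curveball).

p = 3/7, q = 1/7

The pitcher's mix must leave the batter indifferent between sit Curveball and sit Fastball.
  the batter's payoff to sit Curveball: p·5 + (1−p)·(-1) = 6p - 1
  the batter's payoff to sit Fastball: p·1 + (1−p)·2 = -p + 2
  6p - 1 = -p + 2  ⇒  7p = 3  ⇒  p = 3/7.
For the pitcher to be willing to mix, the pitcher must be indifferent between Curveball and Fastball, which pins down the batter's mix.
  the pitcher's payoff to Curveball: q·(-5) + (1−q)·(-1) = -4q - 1
  the pitcher's payoff to Fastball: q·1 + (1−q)·(-2) = 3q - 2
  -4q - 1 = 3q - 2  ⇒  -7q = -1  ⇒  q = 1/7.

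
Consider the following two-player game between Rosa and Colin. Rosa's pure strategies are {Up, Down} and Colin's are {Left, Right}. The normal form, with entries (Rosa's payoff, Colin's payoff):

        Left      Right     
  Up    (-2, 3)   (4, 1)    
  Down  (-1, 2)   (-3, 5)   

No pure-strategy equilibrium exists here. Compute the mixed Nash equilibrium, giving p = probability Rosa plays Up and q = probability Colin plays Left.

p = 3/5, q = 7/8

Rosa's mix must leave Colin indifferent between Left and Right.
  Colin's payoff to Left: p·3 + (1−p)·2 = p + 2
  Colin's payoff to Right: p·1 + (1−p)·5 = -4p + 5
  p + 2 = -4p + 5  ⇒  5p = 3  ⇒  p = 3/5.
For Rosa to be willing to mix, Rosa must be indifferent between Up and Down, which pins down Colin's mix.
  Rosa's payoff from Up: q·(-2) + (1−q)·4 = -6q + 4
  Rosa's payoff from Down: q·(-1) + (1−q)·(-3) = 2q - 3
  -6q + 4 = 2q - 3  ⇒  -8q = -7  ⇒  q = 7/8.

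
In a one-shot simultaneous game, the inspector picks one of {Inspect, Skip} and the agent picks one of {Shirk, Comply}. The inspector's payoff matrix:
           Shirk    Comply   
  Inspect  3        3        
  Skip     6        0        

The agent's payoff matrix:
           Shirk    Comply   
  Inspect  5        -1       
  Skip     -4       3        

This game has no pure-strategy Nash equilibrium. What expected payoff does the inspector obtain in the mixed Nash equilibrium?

Set the inspector's expected payoff from Inspect equal to that from Skip:
  the inspector's payoff to Inspect: q·3 + (1−q)·3 = 3
  the inspector's payoff to Skip: q·6 + (1−q)·0 = 6q
  3 = 6q  ⇒  -6q = -3  ⇒  q = 1/2.
At equilibrium the inspector is indifferent across rows, so the inspector's payoff equals the payoff from Inspect: (1/2)·3 + (1/2)·3 = 3.

3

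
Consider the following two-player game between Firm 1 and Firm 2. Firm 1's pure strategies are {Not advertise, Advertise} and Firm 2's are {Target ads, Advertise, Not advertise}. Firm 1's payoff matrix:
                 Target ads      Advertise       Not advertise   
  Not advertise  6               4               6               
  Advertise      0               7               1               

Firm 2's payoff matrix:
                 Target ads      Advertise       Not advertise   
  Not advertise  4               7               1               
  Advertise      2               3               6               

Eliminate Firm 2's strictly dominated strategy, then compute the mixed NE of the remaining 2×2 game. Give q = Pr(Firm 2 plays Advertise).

Firm 2's strategy Target ads is strictly dominated by Advertise: 7 > 4 and 3 > 2. Eliminate Target ads.
Firm 1's indifference between Not advertise and Advertise determines Firm 2's mixing probability q:
  Firm 1's expected payoff from Not advertise: q·4 + (1−q)·6 = -2q + 6
  Firm 1's expected payoff from Advertise: q·7 + (1−q)·1 = 6q + 1
  -2q + 6 = 6q + 1  ⇒  -8q = -5  ⇒  q = 5/8.

q = 5/8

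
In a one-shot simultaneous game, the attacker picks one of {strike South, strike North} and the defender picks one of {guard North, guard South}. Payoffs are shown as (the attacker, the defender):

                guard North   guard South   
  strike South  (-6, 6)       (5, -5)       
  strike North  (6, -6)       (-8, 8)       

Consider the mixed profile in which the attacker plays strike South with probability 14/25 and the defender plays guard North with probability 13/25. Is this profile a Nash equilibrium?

Check the defender's indifference given the attacker's mix p = 14/25:
  payoff from guard North = 18/25; payoff from guard South = 18/25 — equal.
Check the attacker's indifference given the defender's mix q = 13/25:
  payoff from strike South = -18/25; payoff from strike North = -18/25 — equal.
Both players are indifferent, so neither can profitably deviate.

Yes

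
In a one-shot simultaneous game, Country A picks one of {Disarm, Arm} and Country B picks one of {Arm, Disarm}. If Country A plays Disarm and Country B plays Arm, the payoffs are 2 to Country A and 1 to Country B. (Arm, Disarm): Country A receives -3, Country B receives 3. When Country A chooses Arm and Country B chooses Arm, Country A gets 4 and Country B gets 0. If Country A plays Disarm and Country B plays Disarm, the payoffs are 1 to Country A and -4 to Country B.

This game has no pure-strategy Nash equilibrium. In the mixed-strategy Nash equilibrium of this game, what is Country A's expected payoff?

Set Country A's expected payoff from Disarm equal to that from Arm:
  Country A's expected payoff from Disarm: q·2 + (1−q)·1 = q + 1
  Country A's expected payoff from Arm: q·4 + (1−q)·(-3) = 7q - 3
  q + 1 = 7q - 3  ⇒  -6q = -4  ⇒  q = 2/3.
At equilibrium Country A is indifferent across rows, so Country A's payoff equals the payoff from Disarm: (2/3)·2 + (1/3)·1 = 5/3.

5/3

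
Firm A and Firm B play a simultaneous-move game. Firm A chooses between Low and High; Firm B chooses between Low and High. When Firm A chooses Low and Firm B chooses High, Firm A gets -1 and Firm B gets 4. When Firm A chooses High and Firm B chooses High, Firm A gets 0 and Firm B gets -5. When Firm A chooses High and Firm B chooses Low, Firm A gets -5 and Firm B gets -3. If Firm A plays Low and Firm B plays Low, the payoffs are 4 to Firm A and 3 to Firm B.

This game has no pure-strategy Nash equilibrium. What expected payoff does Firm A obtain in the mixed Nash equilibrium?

-1/2

Set Firm A's expected payoff from Low equal to that from High:
  Firm A's expected payoff from Low: q·4 + (1−q)·(-1) = 5q - 1
  Firm A's expected payoff from High: q·(-5) + (1−q)·0 = -5q
  5q - 1 = -5q  ⇒  10q = 1  ⇒  q = 1/10.
At equilibrium Firm A is indifferent across rows, so Firm A's payoff equals the payoff from Low: (1/10)·4 + (9/10)·(-1) = -1/2.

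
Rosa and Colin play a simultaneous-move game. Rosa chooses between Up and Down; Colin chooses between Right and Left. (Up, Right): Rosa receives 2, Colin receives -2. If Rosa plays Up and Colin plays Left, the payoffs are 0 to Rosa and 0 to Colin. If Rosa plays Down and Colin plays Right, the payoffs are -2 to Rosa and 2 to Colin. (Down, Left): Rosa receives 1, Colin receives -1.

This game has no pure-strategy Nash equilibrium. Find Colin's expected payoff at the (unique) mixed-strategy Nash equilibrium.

Set Colin's expected payoff from Right equal to that from Left:
  Colin's expected payoff from Right: p·(-2) + (1−p)·2 = -4p + 2
  Colin's expected payoff from Left: p·0 + (1−p)·(-1) = p - 1
  -4p + 2 = p - 1  ⇒  -5p = -3  ⇒  p = 3/5.
At equilibrium Colin is indifferent across columns, so Colin's payoff equals the payoff from Right: (3/5)·(-2) + (2/5)·2 = -2/5.

-2/5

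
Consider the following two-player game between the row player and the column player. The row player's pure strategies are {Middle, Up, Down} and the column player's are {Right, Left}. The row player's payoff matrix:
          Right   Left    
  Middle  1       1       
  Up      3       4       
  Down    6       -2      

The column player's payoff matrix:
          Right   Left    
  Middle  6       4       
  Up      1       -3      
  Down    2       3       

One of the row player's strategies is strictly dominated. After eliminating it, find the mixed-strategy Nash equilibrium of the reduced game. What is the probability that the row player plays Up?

p = 1/5

The row player's strategy Middle is strictly dominated by Up: 3 > 1 and 4 > 1. Eliminate Middle.
In a mixed equilibrium the column player is indifferent between Right and Left; this condition fixes p.
  the column player's expected payoff from Right: p·1 + (1−p)·2 = -p + 2
  the column player's expected payoff from Left: p·(-3) + (1−p)·3 = -6p + 3
  -p + 2 = -6p + 3  ⇒  5p = 1  ⇒  p = 1/5.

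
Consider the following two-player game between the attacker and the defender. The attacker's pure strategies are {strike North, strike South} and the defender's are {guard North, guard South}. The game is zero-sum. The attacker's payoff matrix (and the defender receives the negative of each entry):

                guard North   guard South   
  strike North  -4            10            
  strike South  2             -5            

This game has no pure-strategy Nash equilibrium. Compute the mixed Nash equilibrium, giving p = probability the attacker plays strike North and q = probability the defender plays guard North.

Set the defender's expected payoff from guard North equal to that from guard South:
  the defender's payoff from guard North: p·4 + (1−p)·(-2) = 6p - 2
  the defender's payoff from guard South: p·(-10) + (1−p)·5 = -15p + 5
  6p - 2 = -15p + 5  ⇒  21p = 7  ⇒  p = 1/3.
Set the attacker's expected payoff from strike North equal to that from strike South:
  the attacker's payoff to strike North: q·(-4) + (1−q)·10 = -14q + 10
  the attacker's payoff to strike South: q·2 + (1−q)·(-5) = 7q - 5
  -14q + 10 = 7q - 5  ⇒  -21q = -15  ⇒  q = 5/7.

p = 1/3, q = 5/7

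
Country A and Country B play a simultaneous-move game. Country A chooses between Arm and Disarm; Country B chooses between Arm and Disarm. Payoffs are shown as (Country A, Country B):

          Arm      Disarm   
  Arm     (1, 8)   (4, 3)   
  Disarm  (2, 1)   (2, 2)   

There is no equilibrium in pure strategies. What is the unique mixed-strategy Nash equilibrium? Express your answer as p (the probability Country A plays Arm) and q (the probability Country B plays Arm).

For Country B to be willing to mix, Country B must be indifferent between Arm and Disarm, which pins down Country A's mix.
  Country B's expected payoff from Arm: p·8 + (1−p)·1 = 7p + 1
  Country B's expected payoff from Disarm: p·3 + (1−p)·2 = p + 2
  7p + 1 = p + 2  ⇒  6p = 1  ⇒  p = 1/6.
Set Country A's expected payoff from Arm equal to that from Disarm:
  Country A's payoff to Arm: q·1 + (1−q)·4 = -3q + 4
  Country A's payoff to Disarm: q·2 + (1−q)·2 = 2
  -3q + 4 = 2  ⇒  -3q = -2  ⇒  q = 2/3.

p = 1/6, q = 2/3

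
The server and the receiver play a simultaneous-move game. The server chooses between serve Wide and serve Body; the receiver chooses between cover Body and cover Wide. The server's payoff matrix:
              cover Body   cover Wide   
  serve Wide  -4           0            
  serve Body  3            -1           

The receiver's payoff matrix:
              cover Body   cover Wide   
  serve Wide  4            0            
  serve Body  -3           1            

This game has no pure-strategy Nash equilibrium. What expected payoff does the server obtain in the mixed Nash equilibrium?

For the server to be willing to mix, the server must be indifferent between serve Wide and serve Body, which pins down the receiver's mix.
  the server's payoff to serve Wide: q·(-4) + (1−q)·0 = -4q
  the server's payoff to serve Body: q·3 + (1−q)·(-1) = 4q - 1
  -4q = 4q - 1  ⇒  -8q = -1  ⇒  q = 1/8.
At equilibrium the server is indifferent across rows, so the server's payoff equals the payoff from serve Wide: (1/8)·(-4) + (7/8)·0 = -1/2.

-1/2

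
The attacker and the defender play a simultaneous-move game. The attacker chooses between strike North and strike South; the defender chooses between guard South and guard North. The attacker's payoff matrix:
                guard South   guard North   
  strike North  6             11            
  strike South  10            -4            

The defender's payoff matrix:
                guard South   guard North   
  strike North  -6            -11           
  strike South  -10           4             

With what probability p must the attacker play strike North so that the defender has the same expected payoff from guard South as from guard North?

p = 14/19

For the defender to be willing to mix, the defender must be indifferent between guard South and guard North, which pins down the attacker's mix.
  the defender's payoff to guard South: p·(-6) + (1−p)·(-10) = 4p - 10
  the defender's payoff to guard North: p·(-11) + (1−p)·4 = -15p + 4
  4p - 10 = -15p + 4  ⇒  19p = 14  ⇒  p = 14/19.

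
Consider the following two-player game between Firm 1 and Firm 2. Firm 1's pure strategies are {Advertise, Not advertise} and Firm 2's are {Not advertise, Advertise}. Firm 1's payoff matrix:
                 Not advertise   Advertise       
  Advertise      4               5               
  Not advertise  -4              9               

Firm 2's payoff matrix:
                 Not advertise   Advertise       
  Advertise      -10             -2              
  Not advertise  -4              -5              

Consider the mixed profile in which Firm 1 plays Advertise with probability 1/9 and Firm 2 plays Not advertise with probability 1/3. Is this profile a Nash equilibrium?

Yes

Check Firm 2's indifference given Firm 1's mix p = 1/9:
  payoff from Not advertise = -14/3; payoff from Advertise = -14/3 — equal.
Check Firm 1's indifference given Firm 2's mix q = 1/3:
  payoff from Advertise = 14/3; payoff from Not advertise = 14/3 — equal.
Both players are indifferent, so neither can profitably deviate.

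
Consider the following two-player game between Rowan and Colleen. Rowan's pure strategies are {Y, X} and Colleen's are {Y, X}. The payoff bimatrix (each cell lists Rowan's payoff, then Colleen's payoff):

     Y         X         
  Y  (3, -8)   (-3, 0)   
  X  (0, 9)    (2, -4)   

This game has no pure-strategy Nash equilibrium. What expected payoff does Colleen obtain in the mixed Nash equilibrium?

Set Colleen's expected payoff from Y equal to that from X:
  Colleen's payoff to Y: p·(-8) + (1−p)·9 = -17p + 9
  Colleen's payoff to X: p·0 + (1−p)·(-4) = 4p - 4
  -17p + 9 = 4p - 4  ⇒  -21p = -13  ⇒  p = 13/21.
At equilibrium Colleen is indifferent across columns, so Colleen's payoff equals the payoff from Y: (13/21)·(-8) + (8/21)·9 = -32/21.

-32/21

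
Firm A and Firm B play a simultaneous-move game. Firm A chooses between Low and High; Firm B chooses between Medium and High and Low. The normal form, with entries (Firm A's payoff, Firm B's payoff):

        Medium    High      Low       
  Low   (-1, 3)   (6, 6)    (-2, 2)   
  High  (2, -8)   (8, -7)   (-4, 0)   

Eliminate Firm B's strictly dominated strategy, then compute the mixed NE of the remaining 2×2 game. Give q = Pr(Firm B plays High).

Firm B's strategy Medium is strictly dominated by High: 6 > 3 and -7 > -8. Eliminate Medium.
In a mixed equilibrium Firm A is indifferent between Low and High; this condition fixes q.
  Firm A's payoff to Low: q·6 + (1−q)·(-2) = 8q - 2
  Firm A's payoff to High: q·8 + (1−q)·(-4) = 12q - 4
  8q - 2 = 12q - 4  ⇒  -4q = -2  ⇒  q = 1/2.

q = 1/2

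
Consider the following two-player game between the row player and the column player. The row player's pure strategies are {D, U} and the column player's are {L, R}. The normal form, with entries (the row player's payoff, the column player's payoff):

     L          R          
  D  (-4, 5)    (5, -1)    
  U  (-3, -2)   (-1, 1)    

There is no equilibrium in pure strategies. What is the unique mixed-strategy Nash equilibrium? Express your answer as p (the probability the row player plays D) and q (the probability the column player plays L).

The column player's indifference between L and R determines the row player's mixing probability p:
  the column player's payoff to L: p·5 + (1−p)·(-2) = 7p - 2
  the column player's payoff to R: p·(-1) + (1−p)·1 = -2p + 1
  7p - 2 = -2p + 1  ⇒  9p = 3  ⇒  p = 1/3.
In a mixed equilibrium the row player is indifferent between D and U; this condition fixes q.
  the row player's payoff to D: q·(-4) + (1−q)·5 = -9q + 5
  the row player's payoff to U: q·(-3) + (1−q)·(-1) = -2q - 1
  -9q + 5 = -2q - 1  ⇒  -7q = -6  ⇒  q = 6/7.

p = 1/3, q = 6/7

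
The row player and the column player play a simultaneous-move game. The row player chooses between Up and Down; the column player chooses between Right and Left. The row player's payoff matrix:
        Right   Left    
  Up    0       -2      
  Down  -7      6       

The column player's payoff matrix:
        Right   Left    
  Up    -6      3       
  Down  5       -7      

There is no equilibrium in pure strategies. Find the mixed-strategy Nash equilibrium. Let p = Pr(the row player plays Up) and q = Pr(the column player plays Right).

p = 4/7, q = 8/15

In a mixed equilibrium the column player is indifferent between Right and Left; this condition fixes p.
  the column player's payoff to Right: p·(-6) + (1−p)·5 = -11p + 5
  the column player's payoff to Left: p·3 + (1−p)·(-7) = 10p - 7
  -11p + 5 = 10p - 7  ⇒  -21p = -12  ⇒  p = 4/7.
In a mixed equilibrium the row player is indifferent between Up and Down; this condition fixes q.
  the row player's payoff to Up: q·0 + (1−q)·(-2) = 2q - 2
  the row player's payoff to Down: q·(-7) + (1−q)·6 = -13q + 6
  2q - 2 = -13q + 6  ⇒  15q = 8  ⇒  q = 8/15.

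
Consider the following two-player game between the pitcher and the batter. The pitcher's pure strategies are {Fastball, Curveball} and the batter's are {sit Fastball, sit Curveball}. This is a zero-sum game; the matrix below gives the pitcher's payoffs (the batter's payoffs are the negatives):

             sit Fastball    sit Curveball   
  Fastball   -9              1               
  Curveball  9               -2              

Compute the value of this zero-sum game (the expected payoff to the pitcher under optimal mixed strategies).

v = -3/7

The batter's mix must leave the pitcher indifferent between Fastball and Curveball.
  the pitcher's payoff to Fastball: q·(-9) + (1−q)·1 = -10q + 1
  the pitcher's payoff to Curveball: q·9 + (1−q)·(-2) = 11q - 2
  -10q + 1 = 11q - 2  ⇒  -21q = -3  ⇒  q = 1/7.
The value is the pitcher's expected payoff against this mix (using Fastball): (1/7)·(-9) + (6/7)·1 = -3/7.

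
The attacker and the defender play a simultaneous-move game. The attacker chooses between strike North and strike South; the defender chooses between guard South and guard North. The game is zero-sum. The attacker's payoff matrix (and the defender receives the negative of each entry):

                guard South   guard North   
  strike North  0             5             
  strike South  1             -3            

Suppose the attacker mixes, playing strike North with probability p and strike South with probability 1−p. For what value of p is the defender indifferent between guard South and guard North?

p = 4/9

The defender's indifference between guard South and guard North determines the attacker's mixing probability p:
  the defender's payoff from guard South: p·0 + (1−p)·(-1) = p - 1
  the defender's payoff from guard North: p·(-5) + (1−p)·3 = -8p + 3
  p - 1 = -8p + 3  ⇒  9p = 4  ⇒  p = 4/9.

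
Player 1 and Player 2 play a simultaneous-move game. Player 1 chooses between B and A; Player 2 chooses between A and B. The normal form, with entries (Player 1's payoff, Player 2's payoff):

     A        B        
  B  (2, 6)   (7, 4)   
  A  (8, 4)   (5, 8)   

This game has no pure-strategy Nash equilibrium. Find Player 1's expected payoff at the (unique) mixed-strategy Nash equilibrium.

Set Player 1's expected payoff from B equal to that from A:
  Player 1's payoff from B: q·2 + (1−q)·7 = -5q + 7
  Player 1's payoff from A: q·8 + (1−q)·5 = 3q + 5
  -5q + 7 = 3q + 5  ⇒  -8q = -2  ⇒  q = 1/4.
At equilibrium Player 1 is indifferent across rows, so Player 1's payoff equals the payoff from B: (1/4)·2 + (3/4)·7 = 23/4.

23/4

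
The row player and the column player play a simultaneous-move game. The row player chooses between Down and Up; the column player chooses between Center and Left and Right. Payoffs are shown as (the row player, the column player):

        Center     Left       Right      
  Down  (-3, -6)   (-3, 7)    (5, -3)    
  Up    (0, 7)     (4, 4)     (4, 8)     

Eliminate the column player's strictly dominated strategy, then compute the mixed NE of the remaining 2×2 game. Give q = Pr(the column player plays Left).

q = 1/8

The column player's strategy Center is strictly dominated by Right: -3 > -6 and 8 > 7. Eliminate Center.
The row player's indifference between Down and Up determines the column player's mixing probability q:
  the row player's payoff to Down: q·(-3) + (1−q)·5 = -8q + 5
  the row player's payoff to Up: q·4 + (1−q)·4 = 4
  -8q + 5 = 4  ⇒  -8q = -1  ⇒  q = 1/8.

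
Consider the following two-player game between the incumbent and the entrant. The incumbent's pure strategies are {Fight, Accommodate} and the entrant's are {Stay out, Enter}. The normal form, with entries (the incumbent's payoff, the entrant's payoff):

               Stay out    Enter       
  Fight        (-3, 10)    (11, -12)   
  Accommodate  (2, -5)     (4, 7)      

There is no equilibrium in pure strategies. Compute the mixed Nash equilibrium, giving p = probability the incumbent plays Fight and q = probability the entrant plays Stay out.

The entrant's indifference between Stay out and Enter determines the incumbent's mixing probability p:
  the entrant's expected payoff from Stay out: p·10 + (1−p)·(-5) = 15p - 5
  the entrant's expected payoff from Enter: p·(-12) + (1−p)·7 = -19p + 7
  15p - 5 = -19p + 7  ⇒  34p = 12  ⇒  p = 6/17.
Set the incumbent's expected payoff from Fight equal to that from Accommodate:
  the incumbent's payoff from Fight: q·(-3) + (1−q)·11 = -14q + 11
  the incumbent's payoff from Accommodate: q·2 + (1−q)·4 = -2q + 4
  -14q + 11 = -2q + 4  ⇒  -12q = -7  ⇒  q = 7/12.

p = 6/17, q = 7/12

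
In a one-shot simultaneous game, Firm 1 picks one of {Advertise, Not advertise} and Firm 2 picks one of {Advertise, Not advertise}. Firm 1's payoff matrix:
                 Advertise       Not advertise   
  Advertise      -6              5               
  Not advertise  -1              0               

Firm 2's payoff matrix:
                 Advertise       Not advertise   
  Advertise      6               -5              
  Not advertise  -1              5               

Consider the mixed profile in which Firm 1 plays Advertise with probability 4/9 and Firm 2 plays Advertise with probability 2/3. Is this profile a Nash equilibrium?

Given Firm 1's mix p = 4/9, Firm 2's payoff from Advertise is 19/9 but from Not advertise is 5/9. Firm 2 strictly prefers Advertise, so Firm 2 would not mix.
So the proposed profile is not a Nash equilibrium.

No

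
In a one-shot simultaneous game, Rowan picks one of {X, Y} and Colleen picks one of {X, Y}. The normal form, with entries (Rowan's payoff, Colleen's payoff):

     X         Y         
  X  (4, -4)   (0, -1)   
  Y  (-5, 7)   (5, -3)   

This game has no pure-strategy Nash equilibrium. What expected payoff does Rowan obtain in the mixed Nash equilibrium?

Set Rowan's expected payoff from X equal to that from Y:
  Rowan's payoff to X: q·4 + (1−q)·0 = 4q
  Rowan's payoff to Y: q·(-5) + (1−q)·5 = -10q + 5
  4q = -10q + 5  ⇒  14q = 5  ⇒  q = 5/14.
At equilibrium Rowan is indifferent across rows, so Rowan's payoff equals the payoff from X: (5/14)·4 + (9/14)·0 = 10/7.

10/7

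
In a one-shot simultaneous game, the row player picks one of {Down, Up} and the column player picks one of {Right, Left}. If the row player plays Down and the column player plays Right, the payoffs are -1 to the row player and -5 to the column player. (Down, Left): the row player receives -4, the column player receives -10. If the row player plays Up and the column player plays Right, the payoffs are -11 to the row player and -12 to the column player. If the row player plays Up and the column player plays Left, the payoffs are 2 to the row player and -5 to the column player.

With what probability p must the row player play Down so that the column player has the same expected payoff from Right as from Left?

p = 7/12

In a mixed equilibrium the column player is indifferent between Right and Left; this condition fixes p.
  the column player's payoff to Right: p·(-5) + (1−p)·(-12) = 7p - 12
  the column player's payoff to Left: p·(-10) + (1−p)·(-5) = -5p - 5
  7p - 12 = -5p - 5  ⇒  12p = 7  ⇒  p = 7/12.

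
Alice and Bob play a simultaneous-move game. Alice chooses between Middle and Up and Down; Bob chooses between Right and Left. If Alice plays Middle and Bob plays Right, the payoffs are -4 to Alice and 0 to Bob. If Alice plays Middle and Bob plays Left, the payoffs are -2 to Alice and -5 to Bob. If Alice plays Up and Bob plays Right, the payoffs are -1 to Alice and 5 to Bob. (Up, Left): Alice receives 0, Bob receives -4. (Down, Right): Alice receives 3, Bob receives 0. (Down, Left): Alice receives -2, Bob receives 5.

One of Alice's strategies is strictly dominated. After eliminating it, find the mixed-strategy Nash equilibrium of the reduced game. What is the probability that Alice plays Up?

Alice's strategy Middle is strictly dominated by Up: -1 > -4 and 0 > -2. Eliminate Middle.
In a mixed equilibrium Bob is indifferent between Right and Left; this condition fixes p.
  Bob's expected payoff from Right: p·5 + (1−p)·0 = 5p
  Bob's expected payoff from Left: p·(-4) + (1−p)·5 = -9p + 5
  5p = -9p + 5  ⇒  14p = 5  ⇒  p = 5/14.

p = 5/14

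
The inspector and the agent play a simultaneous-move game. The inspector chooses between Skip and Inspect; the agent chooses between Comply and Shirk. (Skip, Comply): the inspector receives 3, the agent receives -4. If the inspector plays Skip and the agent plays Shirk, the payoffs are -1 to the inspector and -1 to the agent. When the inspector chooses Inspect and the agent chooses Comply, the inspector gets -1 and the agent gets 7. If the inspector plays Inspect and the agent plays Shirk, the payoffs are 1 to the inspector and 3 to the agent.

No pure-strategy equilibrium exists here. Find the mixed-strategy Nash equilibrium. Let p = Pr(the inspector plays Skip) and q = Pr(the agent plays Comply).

p = 4/7, q = 1/3

Set the agent's expected payoff from Comply equal to that from Shirk:
  the agent's expected payoff from Comply: p·(-4) + (1−p)·7 = -11p + 7
  the agent's expected payoff from Shirk: p·(-1) + (1−p)·3 = -4p + 3
  -11p + 7 = -4p + 3  ⇒  -7p = -4  ⇒  p = 4/7.
For the inspector to be willing to mix, the inspector must be indifferent between Skip and Inspect, which pins down the agent's mix.
  the inspector's payoff to Skip: q·3 + (1−q)·(-1) = 4q - 1
  the inspector's payoff to Inspect: q·(-1) + (1−q)·1 = -2q + 1
  4q - 1 = -2q + 1  ⇒  6q = 2  ⇒  q = 1/3.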